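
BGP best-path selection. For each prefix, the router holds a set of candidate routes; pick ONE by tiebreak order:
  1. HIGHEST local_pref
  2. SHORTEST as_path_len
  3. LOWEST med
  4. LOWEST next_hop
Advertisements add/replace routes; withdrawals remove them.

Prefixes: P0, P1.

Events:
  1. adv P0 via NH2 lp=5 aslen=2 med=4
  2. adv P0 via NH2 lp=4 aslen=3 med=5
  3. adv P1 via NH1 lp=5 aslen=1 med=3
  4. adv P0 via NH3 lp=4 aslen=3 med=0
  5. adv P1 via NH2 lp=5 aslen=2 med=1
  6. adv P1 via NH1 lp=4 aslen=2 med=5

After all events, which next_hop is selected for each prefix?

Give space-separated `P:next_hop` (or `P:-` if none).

Answer: P0:NH3 P1:NH2

Derivation:
Op 1: best P0=NH2 P1=-
Op 2: best P0=NH2 P1=-
Op 3: best P0=NH2 P1=NH1
Op 4: best P0=NH3 P1=NH1
Op 5: best P0=NH3 P1=NH1
Op 6: best P0=NH3 P1=NH2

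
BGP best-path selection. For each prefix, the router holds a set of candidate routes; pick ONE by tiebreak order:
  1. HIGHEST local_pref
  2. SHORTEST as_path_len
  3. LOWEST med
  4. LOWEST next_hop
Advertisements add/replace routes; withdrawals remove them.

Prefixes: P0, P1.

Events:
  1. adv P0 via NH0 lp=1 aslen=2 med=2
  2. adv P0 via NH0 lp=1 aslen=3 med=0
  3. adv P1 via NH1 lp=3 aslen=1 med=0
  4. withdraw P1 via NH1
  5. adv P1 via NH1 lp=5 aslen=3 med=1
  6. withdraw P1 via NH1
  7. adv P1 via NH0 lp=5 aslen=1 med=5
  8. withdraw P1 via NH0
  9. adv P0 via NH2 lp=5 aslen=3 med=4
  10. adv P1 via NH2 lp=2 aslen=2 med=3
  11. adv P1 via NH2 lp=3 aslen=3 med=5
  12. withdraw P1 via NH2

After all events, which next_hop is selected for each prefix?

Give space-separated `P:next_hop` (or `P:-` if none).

Answer: P0:NH2 P1:-

Derivation:
Op 1: best P0=NH0 P1=-
Op 2: best P0=NH0 P1=-
Op 3: best P0=NH0 P1=NH1
Op 4: best P0=NH0 P1=-
Op 5: best P0=NH0 P1=NH1
Op 6: best P0=NH0 P1=-
Op 7: best P0=NH0 P1=NH0
Op 8: best P0=NH0 P1=-
Op 9: best P0=NH2 P1=-
Op 10: best P0=NH2 P1=NH2
Op 11: best P0=NH2 P1=NH2
Op 12: best P0=NH2 P1=-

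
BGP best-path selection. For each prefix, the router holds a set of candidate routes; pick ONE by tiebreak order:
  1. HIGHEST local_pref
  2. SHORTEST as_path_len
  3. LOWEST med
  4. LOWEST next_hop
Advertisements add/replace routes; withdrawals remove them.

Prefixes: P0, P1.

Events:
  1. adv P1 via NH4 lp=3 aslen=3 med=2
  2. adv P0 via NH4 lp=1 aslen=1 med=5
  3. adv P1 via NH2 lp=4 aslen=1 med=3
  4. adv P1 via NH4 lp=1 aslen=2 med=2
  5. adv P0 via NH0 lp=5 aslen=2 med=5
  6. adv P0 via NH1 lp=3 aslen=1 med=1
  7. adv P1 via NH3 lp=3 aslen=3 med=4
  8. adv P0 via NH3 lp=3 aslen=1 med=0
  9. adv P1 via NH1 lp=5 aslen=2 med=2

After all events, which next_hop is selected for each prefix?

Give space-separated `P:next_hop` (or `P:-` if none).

Op 1: best P0=- P1=NH4
Op 2: best P0=NH4 P1=NH4
Op 3: best P0=NH4 P1=NH2
Op 4: best P0=NH4 P1=NH2
Op 5: best P0=NH0 P1=NH2
Op 6: best P0=NH0 P1=NH2
Op 7: best P0=NH0 P1=NH2
Op 8: best P0=NH0 P1=NH2
Op 9: best P0=NH0 P1=NH1

Answer: P0:NH0 P1:NH1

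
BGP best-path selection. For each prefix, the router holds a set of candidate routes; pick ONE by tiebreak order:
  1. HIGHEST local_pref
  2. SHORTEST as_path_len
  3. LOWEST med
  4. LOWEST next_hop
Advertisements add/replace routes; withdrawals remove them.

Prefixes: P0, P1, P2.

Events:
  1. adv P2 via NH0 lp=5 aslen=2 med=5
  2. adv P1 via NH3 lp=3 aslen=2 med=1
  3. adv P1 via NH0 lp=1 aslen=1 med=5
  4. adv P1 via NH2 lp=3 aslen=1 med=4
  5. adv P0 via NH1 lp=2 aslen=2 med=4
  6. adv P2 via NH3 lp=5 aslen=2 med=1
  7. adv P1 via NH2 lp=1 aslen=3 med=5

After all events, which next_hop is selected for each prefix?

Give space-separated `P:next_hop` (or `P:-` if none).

Answer: P0:NH1 P1:NH3 P2:NH3

Derivation:
Op 1: best P0=- P1=- P2=NH0
Op 2: best P0=- P1=NH3 P2=NH0
Op 3: best P0=- P1=NH3 P2=NH0
Op 4: best P0=- P1=NH2 P2=NH0
Op 5: best P0=NH1 P1=NH2 P2=NH0
Op 6: best P0=NH1 P1=NH2 P2=NH3
Op 7: best P0=NH1 P1=NH3 P2=NH3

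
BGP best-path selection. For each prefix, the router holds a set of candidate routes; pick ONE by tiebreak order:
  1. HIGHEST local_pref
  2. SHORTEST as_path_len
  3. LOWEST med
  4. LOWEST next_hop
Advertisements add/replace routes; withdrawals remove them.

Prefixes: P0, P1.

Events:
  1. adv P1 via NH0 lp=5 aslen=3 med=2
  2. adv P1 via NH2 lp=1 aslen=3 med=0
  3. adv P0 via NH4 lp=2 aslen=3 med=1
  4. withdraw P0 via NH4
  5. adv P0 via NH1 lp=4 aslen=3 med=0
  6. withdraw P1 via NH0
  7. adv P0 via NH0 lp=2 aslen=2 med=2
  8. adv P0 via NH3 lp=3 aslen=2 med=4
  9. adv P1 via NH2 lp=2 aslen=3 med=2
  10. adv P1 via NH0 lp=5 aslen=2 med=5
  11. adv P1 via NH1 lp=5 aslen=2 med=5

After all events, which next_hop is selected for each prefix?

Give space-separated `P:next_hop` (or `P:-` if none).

Answer: P0:NH1 P1:NH0

Derivation:
Op 1: best P0=- P1=NH0
Op 2: best P0=- P1=NH0
Op 3: best P0=NH4 P1=NH0
Op 4: best P0=- P1=NH0
Op 5: best P0=NH1 P1=NH0
Op 6: best P0=NH1 P1=NH2
Op 7: best P0=NH1 P1=NH2
Op 8: best P0=NH1 P1=NH2
Op 9: best P0=NH1 P1=NH2
Op 10: best P0=NH1 P1=NH0
Op 11: best P0=NH1 P1=NH0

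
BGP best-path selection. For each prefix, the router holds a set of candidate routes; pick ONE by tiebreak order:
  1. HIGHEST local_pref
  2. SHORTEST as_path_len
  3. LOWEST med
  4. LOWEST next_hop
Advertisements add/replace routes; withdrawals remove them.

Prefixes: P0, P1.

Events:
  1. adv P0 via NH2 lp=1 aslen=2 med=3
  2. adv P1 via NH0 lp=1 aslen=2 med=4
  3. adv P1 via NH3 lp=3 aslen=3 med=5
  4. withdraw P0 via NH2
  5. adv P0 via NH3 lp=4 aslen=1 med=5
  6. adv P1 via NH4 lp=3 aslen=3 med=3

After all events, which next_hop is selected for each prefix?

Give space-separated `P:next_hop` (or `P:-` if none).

Answer: P0:NH3 P1:NH4

Derivation:
Op 1: best P0=NH2 P1=-
Op 2: best P0=NH2 P1=NH0
Op 3: best P0=NH2 P1=NH3
Op 4: best P0=- P1=NH3
Op 5: best P0=NH3 P1=NH3
Op 6: best P0=NH3 P1=NH4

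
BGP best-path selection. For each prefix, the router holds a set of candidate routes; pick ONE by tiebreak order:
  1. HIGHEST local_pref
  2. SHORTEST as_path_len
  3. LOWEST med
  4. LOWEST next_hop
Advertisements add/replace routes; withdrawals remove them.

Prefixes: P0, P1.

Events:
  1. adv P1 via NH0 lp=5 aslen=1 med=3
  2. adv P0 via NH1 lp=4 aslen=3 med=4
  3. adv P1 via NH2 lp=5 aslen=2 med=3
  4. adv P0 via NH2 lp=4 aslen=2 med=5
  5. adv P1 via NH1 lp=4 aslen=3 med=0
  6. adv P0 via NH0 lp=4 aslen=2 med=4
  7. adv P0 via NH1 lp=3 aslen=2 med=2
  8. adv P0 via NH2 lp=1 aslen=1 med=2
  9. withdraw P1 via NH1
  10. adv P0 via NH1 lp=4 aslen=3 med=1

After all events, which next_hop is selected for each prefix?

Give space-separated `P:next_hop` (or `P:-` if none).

Answer: P0:NH0 P1:NH0

Derivation:
Op 1: best P0=- P1=NH0
Op 2: best P0=NH1 P1=NH0
Op 3: best P0=NH1 P1=NH0
Op 4: best P0=NH2 P1=NH0
Op 5: best P0=NH2 P1=NH0
Op 6: best P0=NH0 P1=NH0
Op 7: best P0=NH0 P1=NH0
Op 8: best P0=NH0 P1=NH0
Op 9: best P0=NH0 P1=NH0
Op 10: best P0=NH0 P1=NH0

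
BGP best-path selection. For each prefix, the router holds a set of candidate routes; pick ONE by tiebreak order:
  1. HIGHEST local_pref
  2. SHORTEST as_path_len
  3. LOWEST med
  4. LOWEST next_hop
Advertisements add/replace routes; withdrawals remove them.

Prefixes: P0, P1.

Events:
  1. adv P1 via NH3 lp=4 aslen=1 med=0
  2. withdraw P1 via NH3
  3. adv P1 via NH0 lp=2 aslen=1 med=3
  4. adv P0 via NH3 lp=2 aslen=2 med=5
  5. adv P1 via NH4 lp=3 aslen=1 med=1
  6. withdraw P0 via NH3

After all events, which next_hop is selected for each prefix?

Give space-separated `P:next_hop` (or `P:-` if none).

Answer: P0:- P1:NH4

Derivation:
Op 1: best P0=- P1=NH3
Op 2: best P0=- P1=-
Op 3: best P0=- P1=NH0
Op 4: best P0=NH3 P1=NH0
Op 5: best P0=NH3 P1=NH4
Op 6: best P0=- P1=NH4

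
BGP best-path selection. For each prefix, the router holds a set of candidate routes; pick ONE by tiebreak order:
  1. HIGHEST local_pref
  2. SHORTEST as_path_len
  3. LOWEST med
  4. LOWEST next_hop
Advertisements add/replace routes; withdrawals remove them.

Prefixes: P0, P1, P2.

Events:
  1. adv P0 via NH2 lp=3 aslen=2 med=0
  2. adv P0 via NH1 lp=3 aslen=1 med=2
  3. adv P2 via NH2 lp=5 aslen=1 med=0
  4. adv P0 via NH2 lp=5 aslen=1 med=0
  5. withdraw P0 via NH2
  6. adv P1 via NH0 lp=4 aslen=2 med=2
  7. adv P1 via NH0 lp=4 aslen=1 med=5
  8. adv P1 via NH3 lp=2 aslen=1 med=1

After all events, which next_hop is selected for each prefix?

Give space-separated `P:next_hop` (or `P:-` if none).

Answer: P0:NH1 P1:NH0 P2:NH2

Derivation:
Op 1: best P0=NH2 P1=- P2=-
Op 2: best P0=NH1 P1=- P2=-
Op 3: best P0=NH1 P1=- P2=NH2
Op 4: best P0=NH2 P1=- P2=NH2
Op 5: best P0=NH1 P1=- P2=NH2
Op 6: best P0=NH1 P1=NH0 P2=NH2
Op 7: best P0=NH1 P1=NH0 P2=NH2
Op 8: best P0=NH1 P1=NH0 P2=NH2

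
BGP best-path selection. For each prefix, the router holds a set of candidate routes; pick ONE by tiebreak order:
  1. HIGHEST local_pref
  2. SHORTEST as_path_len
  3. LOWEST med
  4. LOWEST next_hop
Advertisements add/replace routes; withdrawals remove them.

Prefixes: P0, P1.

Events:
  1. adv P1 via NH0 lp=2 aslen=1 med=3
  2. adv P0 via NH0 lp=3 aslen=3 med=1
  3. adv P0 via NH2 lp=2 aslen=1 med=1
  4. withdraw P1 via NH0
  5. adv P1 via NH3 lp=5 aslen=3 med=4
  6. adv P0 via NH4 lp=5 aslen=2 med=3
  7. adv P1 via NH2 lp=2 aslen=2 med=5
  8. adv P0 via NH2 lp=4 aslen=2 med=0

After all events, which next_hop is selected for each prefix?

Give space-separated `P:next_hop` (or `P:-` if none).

Op 1: best P0=- P1=NH0
Op 2: best P0=NH0 P1=NH0
Op 3: best P0=NH0 P1=NH0
Op 4: best P0=NH0 P1=-
Op 5: best P0=NH0 P1=NH3
Op 6: best P0=NH4 P1=NH3
Op 7: best P0=NH4 P1=NH3
Op 8: best P0=NH4 P1=NH3

Answer: P0:NH4 P1:NH3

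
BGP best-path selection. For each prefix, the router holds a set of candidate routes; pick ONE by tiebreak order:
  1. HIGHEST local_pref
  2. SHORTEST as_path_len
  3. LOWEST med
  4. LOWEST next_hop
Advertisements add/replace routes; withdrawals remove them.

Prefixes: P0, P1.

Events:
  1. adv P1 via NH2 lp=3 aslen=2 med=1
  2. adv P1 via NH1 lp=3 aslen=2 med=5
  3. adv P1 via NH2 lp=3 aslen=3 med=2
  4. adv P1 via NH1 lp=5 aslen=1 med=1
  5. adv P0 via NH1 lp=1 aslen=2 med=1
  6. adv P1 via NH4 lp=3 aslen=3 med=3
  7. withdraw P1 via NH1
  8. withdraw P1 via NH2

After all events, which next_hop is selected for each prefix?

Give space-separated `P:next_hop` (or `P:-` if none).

Answer: P0:NH1 P1:NH4

Derivation:
Op 1: best P0=- P1=NH2
Op 2: best P0=- P1=NH2
Op 3: best P0=- P1=NH1
Op 4: best P0=- P1=NH1
Op 5: best P0=NH1 P1=NH1
Op 6: best P0=NH1 P1=NH1
Op 7: best P0=NH1 P1=NH2
Op 8: best P0=NH1 P1=NH4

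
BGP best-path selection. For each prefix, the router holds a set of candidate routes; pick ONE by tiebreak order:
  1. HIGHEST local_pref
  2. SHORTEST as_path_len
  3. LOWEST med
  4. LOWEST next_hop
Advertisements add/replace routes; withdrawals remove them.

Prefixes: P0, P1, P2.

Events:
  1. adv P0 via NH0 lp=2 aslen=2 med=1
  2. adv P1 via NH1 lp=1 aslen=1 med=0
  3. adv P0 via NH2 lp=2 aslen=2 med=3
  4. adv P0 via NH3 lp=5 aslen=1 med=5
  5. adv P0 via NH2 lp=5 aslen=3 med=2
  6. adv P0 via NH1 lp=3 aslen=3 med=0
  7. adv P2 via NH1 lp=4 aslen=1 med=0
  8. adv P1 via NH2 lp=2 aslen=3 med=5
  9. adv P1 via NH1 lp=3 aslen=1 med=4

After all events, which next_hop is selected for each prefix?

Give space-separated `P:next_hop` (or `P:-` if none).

Answer: P0:NH3 P1:NH1 P2:NH1

Derivation:
Op 1: best P0=NH0 P1=- P2=-
Op 2: best P0=NH0 P1=NH1 P2=-
Op 3: best P0=NH0 P1=NH1 P2=-
Op 4: best P0=NH3 P1=NH1 P2=-
Op 5: best P0=NH3 P1=NH1 P2=-
Op 6: best P0=NH3 P1=NH1 P2=-
Op 7: best P0=NH3 P1=NH1 P2=NH1
Op 8: best P0=NH3 P1=NH2 P2=NH1
Op 9: best P0=NH3 P1=NH1 P2=NH1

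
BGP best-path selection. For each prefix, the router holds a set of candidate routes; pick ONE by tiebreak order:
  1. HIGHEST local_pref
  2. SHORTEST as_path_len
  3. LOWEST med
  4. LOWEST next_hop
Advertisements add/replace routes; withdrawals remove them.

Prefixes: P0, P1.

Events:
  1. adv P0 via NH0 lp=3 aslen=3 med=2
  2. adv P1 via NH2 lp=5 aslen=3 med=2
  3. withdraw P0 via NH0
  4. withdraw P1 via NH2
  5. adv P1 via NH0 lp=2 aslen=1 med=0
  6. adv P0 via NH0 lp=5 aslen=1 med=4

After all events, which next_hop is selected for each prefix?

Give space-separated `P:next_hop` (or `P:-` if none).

Op 1: best P0=NH0 P1=-
Op 2: best P0=NH0 P1=NH2
Op 3: best P0=- P1=NH2
Op 4: best P0=- P1=-
Op 5: best P0=- P1=NH0
Op 6: best P0=NH0 P1=NH0

Answer: P0:NH0 P1:NH0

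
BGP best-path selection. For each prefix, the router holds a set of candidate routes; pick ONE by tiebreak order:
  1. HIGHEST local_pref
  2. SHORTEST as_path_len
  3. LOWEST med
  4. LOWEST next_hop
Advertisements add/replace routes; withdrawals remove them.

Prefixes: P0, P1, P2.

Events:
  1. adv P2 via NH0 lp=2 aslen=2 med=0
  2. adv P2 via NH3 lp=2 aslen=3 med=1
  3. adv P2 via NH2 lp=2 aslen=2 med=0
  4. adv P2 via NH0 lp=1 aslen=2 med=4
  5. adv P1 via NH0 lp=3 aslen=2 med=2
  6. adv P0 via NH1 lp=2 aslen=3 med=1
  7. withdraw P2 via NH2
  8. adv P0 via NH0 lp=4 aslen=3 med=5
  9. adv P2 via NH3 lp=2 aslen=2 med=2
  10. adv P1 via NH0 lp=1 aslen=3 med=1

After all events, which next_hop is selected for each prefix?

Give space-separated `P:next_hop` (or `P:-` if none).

Answer: P0:NH0 P1:NH0 P2:NH3

Derivation:
Op 1: best P0=- P1=- P2=NH0
Op 2: best P0=- P1=- P2=NH0
Op 3: best P0=- P1=- P2=NH0
Op 4: best P0=- P1=- P2=NH2
Op 5: best P0=- P1=NH0 P2=NH2
Op 6: best P0=NH1 P1=NH0 P2=NH2
Op 7: best P0=NH1 P1=NH0 P2=NH3
Op 8: best P0=NH0 P1=NH0 P2=NH3
Op 9: best P0=NH0 P1=NH0 P2=NH3
Op 10: best P0=NH0 P1=NH0 P2=NH3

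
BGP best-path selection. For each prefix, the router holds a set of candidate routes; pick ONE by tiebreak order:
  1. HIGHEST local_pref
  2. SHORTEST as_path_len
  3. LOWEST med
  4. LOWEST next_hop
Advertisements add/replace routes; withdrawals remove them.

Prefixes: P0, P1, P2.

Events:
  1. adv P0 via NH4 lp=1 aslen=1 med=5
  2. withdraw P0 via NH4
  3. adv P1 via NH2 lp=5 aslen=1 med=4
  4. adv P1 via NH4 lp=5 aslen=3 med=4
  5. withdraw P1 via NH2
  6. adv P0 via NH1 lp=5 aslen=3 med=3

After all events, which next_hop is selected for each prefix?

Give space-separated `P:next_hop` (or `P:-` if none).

Op 1: best P0=NH4 P1=- P2=-
Op 2: best P0=- P1=- P2=-
Op 3: best P0=- P1=NH2 P2=-
Op 4: best P0=- P1=NH2 P2=-
Op 5: best P0=- P1=NH4 P2=-
Op 6: best P0=NH1 P1=NH4 P2=-

Answer: P0:NH1 P1:NH4 P2:-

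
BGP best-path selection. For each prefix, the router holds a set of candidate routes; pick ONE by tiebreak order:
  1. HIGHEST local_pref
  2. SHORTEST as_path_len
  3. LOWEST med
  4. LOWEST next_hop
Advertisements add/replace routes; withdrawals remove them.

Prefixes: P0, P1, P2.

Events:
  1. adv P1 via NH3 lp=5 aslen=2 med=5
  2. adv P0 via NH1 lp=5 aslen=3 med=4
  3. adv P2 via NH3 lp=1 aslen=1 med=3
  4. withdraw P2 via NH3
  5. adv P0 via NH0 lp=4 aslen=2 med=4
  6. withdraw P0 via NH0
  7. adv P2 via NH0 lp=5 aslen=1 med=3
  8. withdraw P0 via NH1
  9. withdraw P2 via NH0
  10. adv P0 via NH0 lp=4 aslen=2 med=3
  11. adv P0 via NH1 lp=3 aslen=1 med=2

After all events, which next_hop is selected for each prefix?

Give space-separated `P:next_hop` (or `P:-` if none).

Op 1: best P0=- P1=NH3 P2=-
Op 2: best P0=NH1 P1=NH3 P2=-
Op 3: best P0=NH1 P1=NH3 P2=NH3
Op 4: best P0=NH1 P1=NH3 P2=-
Op 5: best P0=NH1 P1=NH3 P2=-
Op 6: best P0=NH1 P1=NH3 P2=-
Op 7: best P0=NH1 P1=NH3 P2=NH0
Op 8: best P0=- P1=NH3 P2=NH0
Op 9: best P0=- P1=NH3 P2=-
Op 10: best P0=NH0 P1=NH3 P2=-
Op 11: best P0=NH0 P1=NH3 P2=-

Answer: P0:NH0 P1:NH3 P2:-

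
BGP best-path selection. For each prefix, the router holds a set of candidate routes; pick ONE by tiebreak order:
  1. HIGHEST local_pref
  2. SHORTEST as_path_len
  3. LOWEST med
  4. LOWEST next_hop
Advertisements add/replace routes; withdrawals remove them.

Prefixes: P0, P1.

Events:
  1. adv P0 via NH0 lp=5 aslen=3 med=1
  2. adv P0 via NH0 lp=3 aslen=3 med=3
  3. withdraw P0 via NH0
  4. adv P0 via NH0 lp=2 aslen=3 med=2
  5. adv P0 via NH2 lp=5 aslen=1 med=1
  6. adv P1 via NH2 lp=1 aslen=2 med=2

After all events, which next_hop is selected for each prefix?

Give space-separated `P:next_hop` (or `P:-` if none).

Answer: P0:NH2 P1:NH2

Derivation:
Op 1: best P0=NH0 P1=-
Op 2: best P0=NH0 P1=-
Op 3: best P0=- P1=-
Op 4: best P0=NH0 P1=-
Op 5: best P0=NH2 P1=-
Op 6: best P0=NH2 P1=NH2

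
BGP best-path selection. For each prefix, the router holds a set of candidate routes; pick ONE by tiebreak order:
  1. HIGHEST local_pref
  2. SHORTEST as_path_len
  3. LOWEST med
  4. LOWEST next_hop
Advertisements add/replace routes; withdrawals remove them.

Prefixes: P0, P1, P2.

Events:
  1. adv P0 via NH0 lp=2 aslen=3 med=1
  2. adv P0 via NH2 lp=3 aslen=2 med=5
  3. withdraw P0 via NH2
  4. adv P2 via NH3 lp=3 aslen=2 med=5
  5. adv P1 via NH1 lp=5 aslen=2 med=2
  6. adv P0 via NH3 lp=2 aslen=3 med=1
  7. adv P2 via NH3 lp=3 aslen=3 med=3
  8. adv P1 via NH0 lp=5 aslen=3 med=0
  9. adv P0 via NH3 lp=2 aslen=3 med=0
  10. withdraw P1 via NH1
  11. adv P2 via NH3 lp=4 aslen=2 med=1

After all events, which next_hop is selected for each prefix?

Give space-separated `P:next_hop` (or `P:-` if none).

Answer: P0:NH3 P1:NH0 P2:NH3

Derivation:
Op 1: best P0=NH0 P1=- P2=-
Op 2: best P0=NH2 P1=- P2=-
Op 3: best P0=NH0 P1=- P2=-
Op 4: best P0=NH0 P1=- P2=NH3
Op 5: best P0=NH0 P1=NH1 P2=NH3
Op 6: best P0=NH0 P1=NH1 P2=NH3
Op 7: best P0=NH0 P1=NH1 P2=NH3
Op 8: best P0=NH0 P1=NH1 P2=NH3
Op 9: best P0=NH3 P1=NH1 P2=NH3
Op 10: best P0=NH3 P1=NH0 P2=NH3
Op 11: best P0=NH3 P1=NH0 P2=NH3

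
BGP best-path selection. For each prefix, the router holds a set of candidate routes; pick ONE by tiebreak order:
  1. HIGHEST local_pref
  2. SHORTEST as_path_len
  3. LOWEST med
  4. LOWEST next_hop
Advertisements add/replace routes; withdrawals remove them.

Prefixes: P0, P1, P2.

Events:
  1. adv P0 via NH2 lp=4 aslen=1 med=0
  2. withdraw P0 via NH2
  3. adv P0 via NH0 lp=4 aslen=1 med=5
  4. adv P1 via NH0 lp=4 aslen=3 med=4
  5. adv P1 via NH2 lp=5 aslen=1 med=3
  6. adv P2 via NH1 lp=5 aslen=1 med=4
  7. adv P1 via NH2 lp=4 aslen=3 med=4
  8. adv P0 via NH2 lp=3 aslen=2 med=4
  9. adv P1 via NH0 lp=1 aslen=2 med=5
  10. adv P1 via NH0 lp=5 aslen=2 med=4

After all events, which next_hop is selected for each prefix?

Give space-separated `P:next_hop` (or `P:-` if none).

Answer: P0:NH0 P1:NH0 P2:NH1

Derivation:
Op 1: best P0=NH2 P1=- P2=-
Op 2: best P0=- P1=- P2=-
Op 3: best P0=NH0 P1=- P2=-
Op 4: best P0=NH0 P1=NH0 P2=-
Op 5: best P0=NH0 P1=NH2 P2=-
Op 6: best P0=NH0 P1=NH2 P2=NH1
Op 7: best P0=NH0 P1=NH0 P2=NH1
Op 8: best P0=NH0 P1=NH0 P2=NH1
Op 9: best P0=NH0 P1=NH2 P2=NH1
Op 10: best P0=NH0 P1=NH0 P2=NH1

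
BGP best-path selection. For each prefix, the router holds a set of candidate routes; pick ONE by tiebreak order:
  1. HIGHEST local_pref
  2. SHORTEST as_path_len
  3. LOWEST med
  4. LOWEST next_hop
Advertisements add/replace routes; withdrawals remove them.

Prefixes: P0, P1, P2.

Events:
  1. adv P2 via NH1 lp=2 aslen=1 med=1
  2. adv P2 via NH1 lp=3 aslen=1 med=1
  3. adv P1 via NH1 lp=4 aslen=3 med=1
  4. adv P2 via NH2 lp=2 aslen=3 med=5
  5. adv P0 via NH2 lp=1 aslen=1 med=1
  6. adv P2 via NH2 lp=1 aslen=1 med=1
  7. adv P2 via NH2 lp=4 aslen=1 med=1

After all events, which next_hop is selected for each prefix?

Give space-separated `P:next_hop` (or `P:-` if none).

Answer: P0:NH2 P1:NH1 P2:NH2

Derivation:
Op 1: best P0=- P1=- P2=NH1
Op 2: best P0=- P1=- P2=NH1
Op 3: best P0=- P1=NH1 P2=NH1
Op 4: best P0=- P1=NH1 P2=NH1
Op 5: best P0=NH2 P1=NH1 P2=NH1
Op 6: best P0=NH2 P1=NH1 P2=NH1
Op 7: best P0=NH2 P1=NH1 P2=NH2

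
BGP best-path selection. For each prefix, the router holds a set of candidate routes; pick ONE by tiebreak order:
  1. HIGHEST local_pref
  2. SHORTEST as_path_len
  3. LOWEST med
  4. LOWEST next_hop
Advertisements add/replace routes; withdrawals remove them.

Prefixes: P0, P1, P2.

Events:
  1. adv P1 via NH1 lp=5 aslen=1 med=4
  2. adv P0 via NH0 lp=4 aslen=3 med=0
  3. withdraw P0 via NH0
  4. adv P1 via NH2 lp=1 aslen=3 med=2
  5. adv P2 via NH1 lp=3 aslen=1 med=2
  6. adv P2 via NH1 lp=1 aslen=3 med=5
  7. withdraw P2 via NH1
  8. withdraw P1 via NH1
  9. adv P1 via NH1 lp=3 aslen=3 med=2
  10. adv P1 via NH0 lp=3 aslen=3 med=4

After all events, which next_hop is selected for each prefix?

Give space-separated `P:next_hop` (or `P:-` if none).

Op 1: best P0=- P1=NH1 P2=-
Op 2: best P0=NH0 P1=NH1 P2=-
Op 3: best P0=- P1=NH1 P2=-
Op 4: best P0=- P1=NH1 P2=-
Op 5: best P0=- P1=NH1 P2=NH1
Op 6: best P0=- P1=NH1 P2=NH1
Op 7: best P0=- P1=NH1 P2=-
Op 8: best P0=- P1=NH2 P2=-
Op 9: best P0=- P1=NH1 P2=-
Op 10: best P0=- P1=NH1 P2=-

Answer: P0:- P1:NH1 P2:-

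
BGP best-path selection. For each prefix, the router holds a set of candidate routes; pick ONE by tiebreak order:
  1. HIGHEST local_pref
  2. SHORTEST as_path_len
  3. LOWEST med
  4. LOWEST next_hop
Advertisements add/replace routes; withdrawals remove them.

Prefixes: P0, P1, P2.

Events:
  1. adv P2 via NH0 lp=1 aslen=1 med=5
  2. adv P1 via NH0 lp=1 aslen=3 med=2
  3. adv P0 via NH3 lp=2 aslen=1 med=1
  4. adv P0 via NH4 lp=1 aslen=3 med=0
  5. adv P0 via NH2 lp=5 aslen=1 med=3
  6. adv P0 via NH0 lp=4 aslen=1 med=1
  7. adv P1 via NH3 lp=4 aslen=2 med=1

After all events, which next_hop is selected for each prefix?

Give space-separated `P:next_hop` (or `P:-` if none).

Answer: P0:NH2 P1:NH3 P2:NH0

Derivation:
Op 1: best P0=- P1=- P2=NH0
Op 2: best P0=- P1=NH0 P2=NH0
Op 3: best P0=NH3 P1=NH0 P2=NH0
Op 4: best P0=NH3 P1=NH0 P2=NH0
Op 5: best P0=NH2 P1=NH0 P2=NH0
Op 6: best P0=NH2 P1=NH0 P2=NH0
Op 7: best P0=NH2 P1=NH3 P2=NH0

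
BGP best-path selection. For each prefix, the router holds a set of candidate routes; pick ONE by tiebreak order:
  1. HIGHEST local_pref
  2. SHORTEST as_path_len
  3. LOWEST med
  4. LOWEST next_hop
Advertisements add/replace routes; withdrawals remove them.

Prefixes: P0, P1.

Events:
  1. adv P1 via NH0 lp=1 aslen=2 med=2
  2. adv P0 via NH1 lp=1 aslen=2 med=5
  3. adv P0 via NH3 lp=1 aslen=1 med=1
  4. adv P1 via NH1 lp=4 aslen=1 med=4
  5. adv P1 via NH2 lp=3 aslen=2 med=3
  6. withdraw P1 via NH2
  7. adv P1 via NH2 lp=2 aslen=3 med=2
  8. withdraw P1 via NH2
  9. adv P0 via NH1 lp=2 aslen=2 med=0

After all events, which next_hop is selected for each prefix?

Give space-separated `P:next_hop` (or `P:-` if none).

Op 1: best P0=- P1=NH0
Op 2: best P0=NH1 P1=NH0
Op 3: best P0=NH3 P1=NH0
Op 4: best P0=NH3 P1=NH1
Op 5: best P0=NH3 P1=NH1
Op 6: best P0=NH3 P1=NH1
Op 7: best P0=NH3 P1=NH1
Op 8: best P0=NH3 P1=NH1
Op 9: best P0=NH1 P1=NH1

Answer: P0:NH1 P1:NH1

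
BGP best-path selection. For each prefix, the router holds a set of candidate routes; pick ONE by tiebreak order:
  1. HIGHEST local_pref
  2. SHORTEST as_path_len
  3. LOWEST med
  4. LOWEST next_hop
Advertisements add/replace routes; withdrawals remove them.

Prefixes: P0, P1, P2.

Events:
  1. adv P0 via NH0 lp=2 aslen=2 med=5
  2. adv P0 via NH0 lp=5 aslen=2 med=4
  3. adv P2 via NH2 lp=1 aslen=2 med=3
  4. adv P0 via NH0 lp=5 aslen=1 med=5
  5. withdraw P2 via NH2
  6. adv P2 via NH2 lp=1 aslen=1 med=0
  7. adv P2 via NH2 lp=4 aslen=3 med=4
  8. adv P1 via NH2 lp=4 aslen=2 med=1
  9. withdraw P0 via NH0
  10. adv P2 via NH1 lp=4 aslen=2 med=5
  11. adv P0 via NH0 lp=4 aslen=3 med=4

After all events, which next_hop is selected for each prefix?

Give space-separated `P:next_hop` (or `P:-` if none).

Answer: P0:NH0 P1:NH2 P2:NH1

Derivation:
Op 1: best P0=NH0 P1=- P2=-
Op 2: best P0=NH0 P1=- P2=-
Op 3: best P0=NH0 P1=- P2=NH2
Op 4: best P0=NH0 P1=- P2=NH2
Op 5: best P0=NH0 P1=- P2=-
Op 6: best P0=NH0 P1=- P2=NH2
Op 7: best P0=NH0 P1=- P2=NH2
Op 8: best P0=NH0 P1=NH2 P2=NH2
Op 9: best P0=- P1=NH2 P2=NH2
Op 10: best P0=- P1=NH2 P2=NH1
Op 11: best P0=NH0 P1=NH2 P2=NH1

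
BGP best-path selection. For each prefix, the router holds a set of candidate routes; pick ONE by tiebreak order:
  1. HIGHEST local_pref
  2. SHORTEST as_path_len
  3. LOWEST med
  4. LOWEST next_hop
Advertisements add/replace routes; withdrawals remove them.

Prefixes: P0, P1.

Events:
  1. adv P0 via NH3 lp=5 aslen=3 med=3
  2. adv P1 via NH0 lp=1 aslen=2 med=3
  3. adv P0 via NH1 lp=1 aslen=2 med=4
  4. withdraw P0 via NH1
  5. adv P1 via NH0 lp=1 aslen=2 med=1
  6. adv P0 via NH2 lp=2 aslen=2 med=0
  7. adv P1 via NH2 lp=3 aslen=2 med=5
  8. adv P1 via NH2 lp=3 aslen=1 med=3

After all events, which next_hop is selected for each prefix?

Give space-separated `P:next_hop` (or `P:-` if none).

Op 1: best P0=NH3 P1=-
Op 2: best P0=NH3 P1=NH0
Op 3: best P0=NH3 P1=NH0
Op 4: best P0=NH3 P1=NH0
Op 5: best P0=NH3 P1=NH0
Op 6: best P0=NH3 P1=NH0
Op 7: best P0=NH3 P1=NH2
Op 8: best P0=NH3 P1=NH2

Answer: P0:NH3 P1:NH2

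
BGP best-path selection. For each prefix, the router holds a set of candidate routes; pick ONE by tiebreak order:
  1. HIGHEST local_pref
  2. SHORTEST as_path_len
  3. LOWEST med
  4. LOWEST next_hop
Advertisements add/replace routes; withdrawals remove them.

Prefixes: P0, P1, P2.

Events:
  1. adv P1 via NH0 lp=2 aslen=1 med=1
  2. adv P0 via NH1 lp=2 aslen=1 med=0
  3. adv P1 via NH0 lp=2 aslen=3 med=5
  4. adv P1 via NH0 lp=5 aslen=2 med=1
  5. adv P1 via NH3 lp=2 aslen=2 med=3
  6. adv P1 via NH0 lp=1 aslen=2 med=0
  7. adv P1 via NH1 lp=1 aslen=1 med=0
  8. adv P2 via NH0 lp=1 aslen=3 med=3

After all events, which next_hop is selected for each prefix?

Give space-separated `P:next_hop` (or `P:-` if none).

Op 1: best P0=- P1=NH0 P2=-
Op 2: best P0=NH1 P1=NH0 P2=-
Op 3: best P0=NH1 P1=NH0 P2=-
Op 4: best P0=NH1 P1=NH0 P2=-
Op 5: best P0=NH1 P1=NH0 P2=-
Op 6: best P0=NH1 P1=NH3 P2=-
Op 7: best P0=NH1 P1=NH3 P2=-
Op 8: best P0=NH1 P1=NH3 P2=NH0

Answer: P0:NH1 P1:NH3 P2:NH0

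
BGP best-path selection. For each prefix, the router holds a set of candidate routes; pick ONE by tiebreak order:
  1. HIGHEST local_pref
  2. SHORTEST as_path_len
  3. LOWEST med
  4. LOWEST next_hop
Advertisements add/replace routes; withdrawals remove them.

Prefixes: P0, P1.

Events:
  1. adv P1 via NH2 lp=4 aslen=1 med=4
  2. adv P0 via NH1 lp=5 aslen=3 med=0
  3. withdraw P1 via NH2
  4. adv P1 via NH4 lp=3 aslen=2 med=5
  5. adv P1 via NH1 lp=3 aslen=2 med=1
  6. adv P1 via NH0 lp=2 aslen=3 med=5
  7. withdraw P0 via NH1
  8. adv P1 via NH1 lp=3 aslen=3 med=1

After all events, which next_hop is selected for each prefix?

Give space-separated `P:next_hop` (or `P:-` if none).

Answer: P0:- P1:NH4

Derivation:
Op 1: best P0=- P1=NH2
Op 2: best P0=NH1 P1=NH2
Op 3: best P0=NH1 P1=-
Op 4: best P0=NH1 P1=NH4
Op 5: best P0=NH1 P1=NH1
Op 6: best P0=NH1 P1=NH1
Op 7: best P0=- P1=NH1
Op 8: best P0=- P1=NH4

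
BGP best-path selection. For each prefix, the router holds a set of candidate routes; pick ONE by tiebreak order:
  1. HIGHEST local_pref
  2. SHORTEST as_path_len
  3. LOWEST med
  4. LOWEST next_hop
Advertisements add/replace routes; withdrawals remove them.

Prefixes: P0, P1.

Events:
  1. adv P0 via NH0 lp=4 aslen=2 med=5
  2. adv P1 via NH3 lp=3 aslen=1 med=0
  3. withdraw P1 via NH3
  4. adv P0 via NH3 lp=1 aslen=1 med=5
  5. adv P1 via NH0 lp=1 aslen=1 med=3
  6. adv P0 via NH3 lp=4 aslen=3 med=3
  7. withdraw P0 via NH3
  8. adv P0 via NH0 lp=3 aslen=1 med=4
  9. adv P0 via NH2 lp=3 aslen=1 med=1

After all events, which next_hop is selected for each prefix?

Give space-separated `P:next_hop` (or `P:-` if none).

Answer: P0:NH2 P1:NH0

Derivation:
Op 1: best P0=NH0 P1=-
Op 2: best P0=NH0 P1=NH3
Op 3: best P0=NH0 P1=-
Op 4: best P0=NH0 P1=-
Op 5: best P0=NH0 P1=NH0
Op 6: best P0=NH0 P1=NH0
Op 7: best P0=NH0 P1=NH0
Op 8: best P0=NH0 P1=NH0
Op 9: best P0=NH2 P1=NH0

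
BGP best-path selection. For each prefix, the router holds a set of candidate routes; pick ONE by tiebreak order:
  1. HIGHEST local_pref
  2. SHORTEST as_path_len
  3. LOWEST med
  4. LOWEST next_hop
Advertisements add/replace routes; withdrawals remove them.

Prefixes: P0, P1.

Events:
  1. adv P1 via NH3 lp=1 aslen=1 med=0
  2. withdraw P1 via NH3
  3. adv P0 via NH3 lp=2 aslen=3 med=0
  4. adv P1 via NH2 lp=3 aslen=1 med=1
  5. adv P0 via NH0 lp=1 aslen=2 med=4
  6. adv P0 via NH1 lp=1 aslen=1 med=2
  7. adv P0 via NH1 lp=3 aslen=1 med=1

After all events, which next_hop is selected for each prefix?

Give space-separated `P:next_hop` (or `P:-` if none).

Answer: P0:NH1 P1:NH2

Derivation:
Op 1: best P0=- P1=NH3
Op 2: best P0=- P1=-
Op 3: best P0=NH3 P1=-
Op 4: best P0=NH3 P1=NH2
Op 5: best P0=NH3 P1=NH2
Op 6: best P0=NH3 P1=NH2
Op 7: best P0=NH1 P1=NH2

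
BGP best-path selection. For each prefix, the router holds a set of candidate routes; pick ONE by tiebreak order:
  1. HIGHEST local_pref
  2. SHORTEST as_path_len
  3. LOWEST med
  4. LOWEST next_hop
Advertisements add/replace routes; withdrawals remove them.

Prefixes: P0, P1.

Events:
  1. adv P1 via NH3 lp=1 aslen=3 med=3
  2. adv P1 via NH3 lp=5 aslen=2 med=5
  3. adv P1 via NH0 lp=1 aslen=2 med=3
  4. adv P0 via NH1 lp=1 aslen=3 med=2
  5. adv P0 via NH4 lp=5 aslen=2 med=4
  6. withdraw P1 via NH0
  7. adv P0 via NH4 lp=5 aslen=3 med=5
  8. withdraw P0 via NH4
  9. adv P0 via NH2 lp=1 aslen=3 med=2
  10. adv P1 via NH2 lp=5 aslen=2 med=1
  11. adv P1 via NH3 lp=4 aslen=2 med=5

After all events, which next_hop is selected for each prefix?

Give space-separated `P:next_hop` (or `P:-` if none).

Op 1: best P0=- P1=NH3
Op 2: best P0=- P1=NH3
Op 3: best P0=- P1=NH3
Op 4: best P0=NH1 P1=NH3
Op 5: best P0=NH4 P1=NH3
Op 6: best P0=NH4 P1=NH3
Op 7: best P0=NH4 P1=NH3
Op 8: best P0=NH1 P1=NH3
Op 9: best P0=NH1 P1=NH3
Op 10: best P0=NH1 P1=NH2
Op 11: best P0=NH1 P1=NH2

Answer: P0:NH1 P1:NH2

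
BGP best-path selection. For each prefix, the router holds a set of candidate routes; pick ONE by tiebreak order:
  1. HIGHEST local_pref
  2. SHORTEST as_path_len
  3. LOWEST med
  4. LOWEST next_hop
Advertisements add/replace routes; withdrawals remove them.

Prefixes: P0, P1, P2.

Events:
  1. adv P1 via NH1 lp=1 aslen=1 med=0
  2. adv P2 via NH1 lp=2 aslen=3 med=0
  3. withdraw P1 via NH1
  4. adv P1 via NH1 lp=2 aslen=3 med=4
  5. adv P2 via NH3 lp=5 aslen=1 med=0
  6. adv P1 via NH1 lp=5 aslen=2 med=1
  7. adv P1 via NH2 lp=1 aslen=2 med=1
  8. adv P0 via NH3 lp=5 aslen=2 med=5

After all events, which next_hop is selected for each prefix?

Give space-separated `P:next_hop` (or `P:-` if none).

Op 1: best P0=- P1=NH1 P2=-
Op 2: best P0=- P1=NH1 P2=NH1
Op 3: best P0=- P1=- P2=NH1
Op 4: best P0=- P1=NH1 P2=NH1
Op 5: best P0=- P1=NH1 P2=NH3
Op 6: best P0=- P1=NH1 P2=NH3
Op 7: best P0=- P1=NH1 P2=NH3
Op 8: best P0=NH3 P1=NH1 P2=NH3

Answer: P0:NH3 P1:NH1 P2:NH3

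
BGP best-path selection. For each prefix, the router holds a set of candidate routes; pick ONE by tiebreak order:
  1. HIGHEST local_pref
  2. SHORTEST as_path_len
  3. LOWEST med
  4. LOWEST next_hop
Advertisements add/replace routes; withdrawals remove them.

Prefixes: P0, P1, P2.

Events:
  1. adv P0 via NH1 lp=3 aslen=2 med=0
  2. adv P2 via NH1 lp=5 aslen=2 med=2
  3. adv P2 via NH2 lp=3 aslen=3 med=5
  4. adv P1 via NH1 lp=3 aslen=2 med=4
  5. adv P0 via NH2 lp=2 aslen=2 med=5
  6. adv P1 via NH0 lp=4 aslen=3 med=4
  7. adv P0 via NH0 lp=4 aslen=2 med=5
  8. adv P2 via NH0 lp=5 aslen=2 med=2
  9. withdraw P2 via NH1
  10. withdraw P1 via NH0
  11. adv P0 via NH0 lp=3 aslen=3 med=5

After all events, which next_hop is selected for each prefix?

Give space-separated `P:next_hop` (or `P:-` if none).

Op 1: best P0=NH1 P1=- P2=-
Op 2: best P0=NH1 P1=- P2=NH1
Op 3: best P0=NH1 P1=- P2=NH1
Op 4: best P0=NH1 P1=NH1 P2=NH1
Op 5: best P0=NH1 P1=NH1 P2=NH1
Op 6: best P0=NH1 P1=NH0 P2=NH1
Op 7: best P0=NH0 P1=NH0 P2=NH1
Op 8: best P0=NH0 P1=NH0 P2=NH0
Op 9: best P0=NH0 P1=NH0 P2=NH0
Op 10: best P0=NH0 P1=NH1 P2=NH0
Op 11: best P0=NH1 P1=NH1 P2=NH0

Answer: P0:NH1 P1:NH1 P2:NH0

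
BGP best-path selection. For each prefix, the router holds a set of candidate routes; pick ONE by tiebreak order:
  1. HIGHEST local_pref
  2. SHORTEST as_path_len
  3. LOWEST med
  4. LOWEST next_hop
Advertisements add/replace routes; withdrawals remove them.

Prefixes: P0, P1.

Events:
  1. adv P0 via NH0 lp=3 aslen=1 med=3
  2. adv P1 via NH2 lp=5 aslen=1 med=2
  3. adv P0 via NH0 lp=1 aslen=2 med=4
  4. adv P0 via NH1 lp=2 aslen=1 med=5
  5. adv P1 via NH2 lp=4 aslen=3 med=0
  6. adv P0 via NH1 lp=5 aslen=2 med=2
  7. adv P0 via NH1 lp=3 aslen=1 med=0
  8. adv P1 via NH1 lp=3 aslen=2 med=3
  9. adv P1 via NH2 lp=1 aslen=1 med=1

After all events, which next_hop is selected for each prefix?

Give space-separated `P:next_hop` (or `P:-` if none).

Op 1: best P0=NH0 P1=-
Op 2: best P0=NH0 P1=NH2
Op 3: best P0=NH0 P1=NH2
Op 4: best P0=NH1 P1=NH2
Op 5: best P0=NH1 P1=NH2
Op 6: best P0=NH1 P1=NH2
Op 7: best P0=NH1 P1=NH2
Op 8: best P0=NH1 P1=NH2
Op 9: best P0=NH1 P1=NH1

Answer: P0:NH1 P1:NH1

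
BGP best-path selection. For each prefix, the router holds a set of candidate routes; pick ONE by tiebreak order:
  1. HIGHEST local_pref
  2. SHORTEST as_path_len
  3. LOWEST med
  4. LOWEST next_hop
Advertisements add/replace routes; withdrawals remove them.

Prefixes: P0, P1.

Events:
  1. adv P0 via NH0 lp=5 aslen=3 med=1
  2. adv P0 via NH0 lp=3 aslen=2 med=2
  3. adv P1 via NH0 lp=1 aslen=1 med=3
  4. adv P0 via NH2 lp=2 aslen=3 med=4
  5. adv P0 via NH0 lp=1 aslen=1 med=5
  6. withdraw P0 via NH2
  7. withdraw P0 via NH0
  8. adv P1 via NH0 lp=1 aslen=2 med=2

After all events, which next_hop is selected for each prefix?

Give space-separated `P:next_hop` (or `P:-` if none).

Op 1: best P0=NH0 P1=-
Op 2: best P0=NH0 P1=-
Op 3: best P0=NH0 P1=NH0
Op 4: best P0=NH0 P1=NH0
Op 5: best P0=NH2 P1=NH0
Op 6: best P0=NH0 P1=NH0
Op 7: best P0=- P1=NH0
Op 8: best P0=- P1=NH0

Answer: P0:- P1:NH0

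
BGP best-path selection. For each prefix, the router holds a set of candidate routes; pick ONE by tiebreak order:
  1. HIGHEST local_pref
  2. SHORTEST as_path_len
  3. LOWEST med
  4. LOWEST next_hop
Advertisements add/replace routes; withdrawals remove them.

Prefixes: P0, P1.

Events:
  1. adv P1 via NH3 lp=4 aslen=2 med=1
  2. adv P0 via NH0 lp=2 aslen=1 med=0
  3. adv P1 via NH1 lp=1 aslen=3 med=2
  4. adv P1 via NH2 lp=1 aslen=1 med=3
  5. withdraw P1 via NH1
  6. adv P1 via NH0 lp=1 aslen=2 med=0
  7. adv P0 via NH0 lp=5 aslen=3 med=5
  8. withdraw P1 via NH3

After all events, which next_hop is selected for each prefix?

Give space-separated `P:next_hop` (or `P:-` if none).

Op 1: best P0=- P1=NH3
Op 2: best P0=NH0 P1=NH3
Op 3: best P0=NH0 P1=NH3
Op 4: best P0=NH0 P1=NH3
Op 5: best P0=NH0 P1=NH3
Op 6: best P0=NH0 P1=NH3
Op 7: best P0=NH0 P1=NH3
Op 8: best P0=NH0 P1=NH2

Answer: P0:NH0 P1:NH2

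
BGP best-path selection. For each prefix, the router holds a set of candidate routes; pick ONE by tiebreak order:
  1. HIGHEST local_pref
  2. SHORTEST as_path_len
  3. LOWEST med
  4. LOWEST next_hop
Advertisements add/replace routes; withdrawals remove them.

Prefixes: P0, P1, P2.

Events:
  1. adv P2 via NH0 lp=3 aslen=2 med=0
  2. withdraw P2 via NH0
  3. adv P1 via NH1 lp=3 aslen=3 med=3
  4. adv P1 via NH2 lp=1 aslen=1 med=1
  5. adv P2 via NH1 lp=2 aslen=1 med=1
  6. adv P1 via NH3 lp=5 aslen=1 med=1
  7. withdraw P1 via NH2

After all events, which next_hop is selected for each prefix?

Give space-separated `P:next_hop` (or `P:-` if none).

Answer: P0:- P1:NH3 P2:NH1

Derivation:
Op 1: best P0=- P1=- P2=NH0
Op 2: best P0=- P1=- P2=-
Op 3: best P0=- P1=NH1 P2=-
Op 4: best P0=- P1=NH1 P2=-
Op 5: best P0=- P1=NH1 P2=NH1
Op 6: best P0=- P1=NH3 P2=NH1
Op 7: best P0=- P1=NH3 P2=NH1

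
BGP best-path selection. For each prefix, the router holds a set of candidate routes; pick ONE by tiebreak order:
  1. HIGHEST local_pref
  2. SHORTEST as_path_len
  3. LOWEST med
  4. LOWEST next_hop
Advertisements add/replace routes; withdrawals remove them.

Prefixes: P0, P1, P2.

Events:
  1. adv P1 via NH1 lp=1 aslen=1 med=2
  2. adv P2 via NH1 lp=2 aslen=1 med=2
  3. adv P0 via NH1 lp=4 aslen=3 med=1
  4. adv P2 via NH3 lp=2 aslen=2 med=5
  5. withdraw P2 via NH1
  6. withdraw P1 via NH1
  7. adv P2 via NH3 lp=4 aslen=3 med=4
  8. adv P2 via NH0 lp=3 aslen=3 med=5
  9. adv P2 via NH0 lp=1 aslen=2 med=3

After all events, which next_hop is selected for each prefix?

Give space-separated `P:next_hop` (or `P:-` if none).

Answer: P0:NH1 P1:- P2:NH3

Derivation:
Op 1: best P0=- P1=NH1 P2=-
Op 2: best P0=- P1=NH1 P2=NH1
Op 3: best P0=NH1 P1=NH1 P2=NH1
Op 4: best P0=NH1 P1=NH1 P2=NH1
Op 5: best P0=NH1 P1=NH1 P2=NH3
Op 6: best P0=NH1 P1=- P2=NH3
Op 7: best P0=NH1 P1=- P2=NH3
Op 8: best P0=NH1 P1=- P2=NH3
Op 9: best P0=NH1 P1=- P2=NH3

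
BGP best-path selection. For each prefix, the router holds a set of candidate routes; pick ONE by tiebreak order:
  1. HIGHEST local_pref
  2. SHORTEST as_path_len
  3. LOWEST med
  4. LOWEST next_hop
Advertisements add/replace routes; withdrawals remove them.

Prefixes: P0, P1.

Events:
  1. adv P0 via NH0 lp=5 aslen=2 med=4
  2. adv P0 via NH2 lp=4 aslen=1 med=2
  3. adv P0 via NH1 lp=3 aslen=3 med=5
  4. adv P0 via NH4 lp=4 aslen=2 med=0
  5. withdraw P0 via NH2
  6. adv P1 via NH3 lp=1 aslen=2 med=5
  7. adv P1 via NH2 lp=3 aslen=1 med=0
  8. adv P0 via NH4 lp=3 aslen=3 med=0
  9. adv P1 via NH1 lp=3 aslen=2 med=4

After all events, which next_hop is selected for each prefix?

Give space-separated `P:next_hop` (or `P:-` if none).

Answer: P0:NH0 P1:NH2

Derivation:
Op 1: best P0=NH0 P1=-
Op 2: best P0=NH0 P1=-
Op 3: best P0=NH0 P1=-
Op 4: best P0=NH0 P1=-
Op 5: best P0=NH0 P1=-
Op 6: best P0=NH0 P1=NH3
Op 7: best P0=NH0 P1=NH2
Op 8: best P0=NH0 P1=NH2
Op 9: best P0=NH0 P1=NH2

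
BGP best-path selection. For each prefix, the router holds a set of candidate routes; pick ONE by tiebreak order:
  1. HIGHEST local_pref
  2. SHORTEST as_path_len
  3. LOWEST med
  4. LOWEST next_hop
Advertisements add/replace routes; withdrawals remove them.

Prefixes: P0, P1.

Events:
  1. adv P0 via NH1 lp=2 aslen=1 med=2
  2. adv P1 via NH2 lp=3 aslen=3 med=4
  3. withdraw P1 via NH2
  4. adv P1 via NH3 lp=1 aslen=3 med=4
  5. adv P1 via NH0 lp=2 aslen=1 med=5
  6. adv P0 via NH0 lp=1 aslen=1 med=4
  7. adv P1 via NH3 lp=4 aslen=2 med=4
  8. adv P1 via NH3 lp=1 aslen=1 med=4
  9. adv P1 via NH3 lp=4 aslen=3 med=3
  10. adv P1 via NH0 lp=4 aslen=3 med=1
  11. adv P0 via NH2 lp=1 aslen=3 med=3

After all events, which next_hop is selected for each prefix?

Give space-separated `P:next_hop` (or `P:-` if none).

Op 1: best P0=NH1 P1=-
Op 2: best P0=NH1 P1=NH2
Op 3: best P0=NH1 P1=-
Op 4: best P0=NH1 P1=NH3
Op 5: best P0=NH1 P1=NH0
Op 6: best P0=NH1 P1=NH0
Op 7: best P0=NH1 P1=NH3
Op 8: best P0=NH1 P1=NH0
Op 9: best P0=NH1 P1=NH3
Op 10: best P0=NH1 P1=NH0
Op 11: best P0=NH1 P1=NH0

Answer: P0:NH1 P1:NH0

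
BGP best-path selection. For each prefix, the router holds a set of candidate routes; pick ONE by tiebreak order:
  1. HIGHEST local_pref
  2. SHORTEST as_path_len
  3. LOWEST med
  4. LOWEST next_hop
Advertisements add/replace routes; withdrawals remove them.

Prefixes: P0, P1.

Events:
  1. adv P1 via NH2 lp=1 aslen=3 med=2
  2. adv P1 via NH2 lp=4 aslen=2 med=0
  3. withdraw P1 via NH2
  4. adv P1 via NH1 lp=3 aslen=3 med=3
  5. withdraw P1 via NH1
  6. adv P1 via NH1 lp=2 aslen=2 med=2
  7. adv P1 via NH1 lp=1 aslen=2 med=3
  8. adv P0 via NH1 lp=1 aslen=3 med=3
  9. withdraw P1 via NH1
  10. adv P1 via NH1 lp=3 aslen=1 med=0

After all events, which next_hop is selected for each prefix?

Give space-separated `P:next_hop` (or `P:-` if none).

Op 1: best P0=- P1=NH2
Op 2: best P0=- P1=NH2
Op 3: best P0=- P1=-
Op 4: best P0=- P1=NH1
Op 5: best P0=- P1=-
Op 6: best P0=- P1=NH1
Op 7: best P0=- P1=NH1
Op 8: best P0=NH1 P1=NH1
Op 9: best P0=NH1 P1=-
Op 10: best P0=NH1 P1=NH1

Answer: P0:NH1 P1:NH1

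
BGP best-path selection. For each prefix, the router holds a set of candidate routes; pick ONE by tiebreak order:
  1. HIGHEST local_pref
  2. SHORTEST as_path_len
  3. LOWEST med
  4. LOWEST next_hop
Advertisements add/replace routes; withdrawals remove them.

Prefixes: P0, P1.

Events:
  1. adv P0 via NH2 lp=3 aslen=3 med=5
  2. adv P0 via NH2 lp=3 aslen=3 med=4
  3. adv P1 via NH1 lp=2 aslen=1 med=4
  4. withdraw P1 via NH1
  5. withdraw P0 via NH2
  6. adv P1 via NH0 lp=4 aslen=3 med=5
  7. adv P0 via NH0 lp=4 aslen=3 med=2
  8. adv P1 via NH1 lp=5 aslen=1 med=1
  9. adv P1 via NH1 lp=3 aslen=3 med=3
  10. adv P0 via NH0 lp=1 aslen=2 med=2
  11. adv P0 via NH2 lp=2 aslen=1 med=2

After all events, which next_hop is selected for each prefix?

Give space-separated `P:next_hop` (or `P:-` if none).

Op 1: best P0=NH2 P1=-
Op 2: best P0=NH2 P1=-
Op 3: best P0=NH2 P1=NH1
Op 4: best P0=NH2 P1=-
Op 5: best P0=- P1=-
Op 6: best P0=- P1=NH0
Op 7: best P0=NH0 P1=NH0
Op 8: best P0=NH0 P1=NH1
Op 9: best P0=NH0 P1=NH0
Op 10: best P0=NH0 P1=NH0
Op 11: best P0=NH2 P1=NH0

Answer: P0:NH2 P1:NH0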